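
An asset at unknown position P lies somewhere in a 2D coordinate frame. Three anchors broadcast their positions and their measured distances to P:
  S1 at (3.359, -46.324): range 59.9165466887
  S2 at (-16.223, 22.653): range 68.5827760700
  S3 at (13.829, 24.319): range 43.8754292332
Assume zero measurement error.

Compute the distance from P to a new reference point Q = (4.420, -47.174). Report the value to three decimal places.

eq1: (x − 3.359)² + (y + 46.324)² = 59.9165466887²
eq2: (x + 16.223)² + (y − 22.653)² = 68.5827760700²
eq3: (x − 13.829)² + (y − 24.319)² = 43.8754292332²
eq3−eq1, eq3−eq2 (x²,y² cancel):
  -20.940·x − 141.286·y = -290.398422
  -60.104·x − 3.332·y = -2784.854747
det = -20.940·-3.332 − -141.286·-60.104 = -8422.081664
x = (-290.398422·-3.332 − -141.286·-2784.854747) / -8422.081664 = 46.602894
y = (-20.940·-2784.854747 − -290.398422·-60.104) / -8422.081664 = -4.851621
|P − Q| = √((46.602894 − 4.420)² + (-4.851621 − -47.174)²) = 59.754333

59.754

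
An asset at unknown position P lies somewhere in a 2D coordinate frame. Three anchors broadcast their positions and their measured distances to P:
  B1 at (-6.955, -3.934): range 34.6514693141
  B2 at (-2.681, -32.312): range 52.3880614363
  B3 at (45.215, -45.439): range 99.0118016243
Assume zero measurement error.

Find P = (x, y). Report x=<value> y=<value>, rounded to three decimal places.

x=-40.763 y=3.664

eq1: (x + 6.955)² + (y + 3.934)² = 34.6514693141²
eq2: (x + 2.681)² + (y + 32.312)² = 52.3880614363²
eq3: (x − 45.215)² + (y + 45.439)² = 99.0118016243²
eq1−eq2, eq1−eq3 (x²,y² cancel):
  8.548·x − 56.756·y = -556.379931
  104.340·x − 83.010·y = -4557.361970
det = 8.548·-83.010 − -56.756·104.340 = 5212.351560
x = (-556.379931·-83.010 − -56.756·-4557.361970) / 5212.351560 = -40.763278
y = (8.548·-4557.361970 − -556.379931·104.340) / 5212.351560 = 3.663673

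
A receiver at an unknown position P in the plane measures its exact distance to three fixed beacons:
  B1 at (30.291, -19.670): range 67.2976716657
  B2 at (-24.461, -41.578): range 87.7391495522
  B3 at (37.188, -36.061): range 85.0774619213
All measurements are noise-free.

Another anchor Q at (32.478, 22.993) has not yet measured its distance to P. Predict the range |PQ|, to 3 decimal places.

35.063

eq1: (x − 30.291)² + (y + 19.670)² = 67.2976716657²
eq2: (x + 24.461)² + (y + 41.578)² = 87.7391495522²
eq3: (x − 37.188)² + (y + 36.061)² = 85.0774619213²
eq2−eq3, eq2−eq1 (x²,y² cancel):
  123.298·x + 11.034·y = 816.256297
  109.504·x + 43.816·y = 2146.564729
det = 123.298·43.816 − 11.034·109.504 = 4194.158032
x = (816.256297·43.816 − 11.034·2146.564729) / 4194.158032 = 2.880171
y = (123.298·2146.564729 − 816.256297·109.504) / 4194.158032 = 41.792371
|P − Q| = √((2.880171 − 32.478)² + (41.792371 − 22.993)²) = 35.063483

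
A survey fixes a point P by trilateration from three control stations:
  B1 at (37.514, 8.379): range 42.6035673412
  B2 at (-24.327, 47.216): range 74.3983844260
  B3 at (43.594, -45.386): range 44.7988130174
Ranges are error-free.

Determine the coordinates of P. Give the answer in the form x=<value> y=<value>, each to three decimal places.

x=6.280 y=-20.595

eq1: (x − 37.514)² + (y − 8.379)² = 42.6035673412²
eq2: (x + 24.327)² + (y − 47.216)² = 74.3983844260²
eq3: (x − 43.594)² + (y + 45.386)² = 44.7988130174²
eq3−eq1, eq3−eq2 (x²,y² cancel):
  -12.160·x + 107.530·y = -2290.948297
  -135.842·x + 185.204·y = -4667.358204
det = -12.160·185.204 − 107.530·-135.842 = 12355.009620
x = (-2290.948297·185.204 − 107.530·-4667.358204) / 12355.009620 = 6.279901
y = (-12.160·-4667.358204 − -2290.948297·-135.842) / 12355.009620 = -20.595040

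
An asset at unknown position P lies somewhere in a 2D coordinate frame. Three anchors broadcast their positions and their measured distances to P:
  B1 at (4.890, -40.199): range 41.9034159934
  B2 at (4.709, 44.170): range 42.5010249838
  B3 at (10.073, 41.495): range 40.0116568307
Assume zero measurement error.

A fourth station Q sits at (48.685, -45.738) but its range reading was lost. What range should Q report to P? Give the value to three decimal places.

63.794

eq1: (x − 4.890)² + (y + 40.199)² = 41.9034159934²
eq2: (x − 4.709)² + (y − 44.170)² = 42.5010249838²
eq3: (x − 10.073)² + (y − 41.495)² = 40.0116568307²
eq1−eq2, eq1−eq3 (x²,y² cancel):
  -0.362·x + 168.738·y = 282.851027
  10.366·x + 163.388·y = 338.392243
det = -0.362·163.388 − 168.738·10.366 = -1808.284564
x = (282.851027·163.388 − 168.738·338.392243) / -1808.284564 = 6.019609
y = (-0.362·338.392243 − 282.851027·10.366) / -1808.284564 = 1.689188
|P − Q| = √((6.019609 − 48.685)² + (1.689188 − -45.738)²) = 63.793994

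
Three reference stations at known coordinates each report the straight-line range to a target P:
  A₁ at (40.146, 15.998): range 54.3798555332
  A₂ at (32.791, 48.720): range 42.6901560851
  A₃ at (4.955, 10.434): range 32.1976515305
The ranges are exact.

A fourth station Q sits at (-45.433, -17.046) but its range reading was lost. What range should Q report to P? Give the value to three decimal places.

67.327

eq1: (x − 40.146)² + (y − 15.998)² = 54.3798555332²
eq2: (x − 32.791)² + (y − 48.720)² = 42.6901560851²
eq3: (x − 4.955)² + (y − 10.434)² = 32.1976515305²
eq2−eq1, eq2−eq3 (x²,y² cancel):
  14.710·x − 65.444·y = -2715.970022
  -55.672·x − 76.572·y = -2529.707038
det = 14.710·-76.572 − -65.444·-55.672 = -4769.772488
x = (-2715.970022·-76.572 − -65.444·-2529.707038) / -4769.772488 = -8.892061
y = (14.710·-2529.707038 − -2715.970022·-55.672) / -4769.772488 = 39.501983
|P − Q| = √((-8.892061 − -45.433)² + (39.501983 − -17.046)²) = 67.326924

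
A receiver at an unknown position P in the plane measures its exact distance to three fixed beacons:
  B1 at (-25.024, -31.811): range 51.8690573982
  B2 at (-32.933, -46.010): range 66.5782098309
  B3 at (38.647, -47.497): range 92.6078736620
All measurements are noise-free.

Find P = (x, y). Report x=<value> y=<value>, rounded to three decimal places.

x=-24.699 y=20.057

eq1: (x + 25.024)² + (y + 31.811)² = 51.8690573982²
eq2: (x + 32.933)² + (y + 46.010)² = 66.5782098309²
eq3: (x − 38.647)² + (y + 47.497)² = 92.6078736620²
eq2−eq3, eq2−eq1 (x²,y² cancel):
  143.160·x − 2.974·y = -3595.507211
  15.818·x + 28.398·y = 178.896617
det = 143.160·28.398 − -2.974·15.818 = 4112.500412
x = (-3595.507211·28.398 − -2.974·178.896617) / 4112.500412 = -24.698642
y = (143.160·178.896617 − -3595.507211·15.818) / 4112.500412 = 20.057037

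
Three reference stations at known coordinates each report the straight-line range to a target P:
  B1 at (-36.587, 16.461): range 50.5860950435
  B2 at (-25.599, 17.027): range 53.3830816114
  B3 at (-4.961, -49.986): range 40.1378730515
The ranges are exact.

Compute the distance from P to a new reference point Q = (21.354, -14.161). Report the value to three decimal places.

66.079

eq1: (x + 36.587)² + (y − 16.461)² = 50.5860950435²
eq2: (x + 25.599)² + (y − 17.027)² = 53.3830816114²
eq3: (x + 4.961)² + (y + 49.986)² = 40.1378730515²
eq1−eq2, eq1−eq3 (x²,y² cancel):
  21.976·x + 1.132·y = -955.145951
  63.252·x − 132.894·y = 1861.542786
det = 21.976·-132.894 − 1.132·63.252 = -2992.079808
x = (-955.145951·-132.894 − 1.132·1861.542786) / -2992.079808 = -41.718773
y = (21.976·1861.542786 − -955.145951·63.252) / -2992.079808 = -33.864122
|P − Q| = √((-41.718773 − 21.354)² + (-33.864122 − -14.161)²) = 66.078648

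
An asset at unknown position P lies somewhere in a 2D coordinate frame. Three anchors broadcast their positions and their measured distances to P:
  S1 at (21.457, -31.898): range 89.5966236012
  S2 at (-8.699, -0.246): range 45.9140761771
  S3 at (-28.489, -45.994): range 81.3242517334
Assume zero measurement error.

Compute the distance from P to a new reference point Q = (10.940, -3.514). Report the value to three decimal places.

62.465

eq1: (x − 21.457)² + (y + 31.898)² = 89.5966236012²
eq2: (x + 8.699)² + (y + 0.246)² = 45.9140761771²
eq3: (x + 28.489)² + (y + 45.994)² = 81.3242517334²
eq2−eq1, eq2−eq3 (x²,y² cancel):
  60.312·x − 63.304·y = -4517.300434
  -39.580·x − 91.496·y = -1654.193489
det = 60.312·-91.496 − -63.304·-39.580 = -8023.879072
x = (-4517.300434·-91.496 − -63.304·-1654.193489) / -8023.879072 = -38.459934
y = (60.312·-1654.193489 − -4517.300434·-39.580) / -8023.879072 = 34.716683
|P − Q| = √((-38.459934 − 10.940)² + (34.716683 − -3.514)²) = 62.465499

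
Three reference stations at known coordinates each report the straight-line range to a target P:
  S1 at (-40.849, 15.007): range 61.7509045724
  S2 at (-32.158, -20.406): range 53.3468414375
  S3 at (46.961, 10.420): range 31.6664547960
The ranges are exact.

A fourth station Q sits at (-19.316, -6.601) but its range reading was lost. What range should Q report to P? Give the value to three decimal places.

37.738

eq1: (x + 40.849)² + (y − 15.007)² = 61.7509045724²
eq2: (x + 32.158)² + (y + 20.406)² = 53.3468414375²
eq3: (x − 46.961)² + (y − 10.420)² = 31.6664547960²
eq2−eq1, eq2−eq3 (x²,y² cancel):
  -17.382·x + 70.826·y = -523.979674
  158.238·x + 61.652·y = 2706.491253
det = -17.382·61.652 − 70.826·158.238 = -12278.999652
x = (-523.979674·61.652 − 70.826·2706.491253) / -12278.999652 = 18.242068
y = (-17.382·2706.491253 − -523.979674·158.238) / -12278.999652 = -2.921188
|P − Q| = √((18.242068 − -19.316)² + (-2.921188 − -6.601)²) = 37.737905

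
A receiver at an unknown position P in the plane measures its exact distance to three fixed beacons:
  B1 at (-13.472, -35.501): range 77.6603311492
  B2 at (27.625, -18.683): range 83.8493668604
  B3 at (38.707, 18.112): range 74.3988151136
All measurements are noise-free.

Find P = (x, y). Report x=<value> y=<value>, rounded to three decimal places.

x=-32.460 y=39.802

eq1: (x + 13.472)² + (y + 35.501)² = 77.6603311492²
eq2: (x − 27.625)² + (y + 18.683)² = 83.8493668604²
eq3: (x − 38.707)² + (y − 18.112)² = 74.3988151136²
eq2−eq3, eq2−eq1 (x²,y² cancel):
  22.164·x + 73.590·y = 2209.613912
  -82.194·x − 33.636·y = 1329.209960
det = 22.164·-33.636 − 73.590·-82.194 = 5303.148156
x = (2209.613912·-33.636 − 73.590·1329.209960) / 5303.148156 = -32.459801
y = (22.164·1329.209960 − 2209.613912·-82.194) / 5303.148156 = 39.802323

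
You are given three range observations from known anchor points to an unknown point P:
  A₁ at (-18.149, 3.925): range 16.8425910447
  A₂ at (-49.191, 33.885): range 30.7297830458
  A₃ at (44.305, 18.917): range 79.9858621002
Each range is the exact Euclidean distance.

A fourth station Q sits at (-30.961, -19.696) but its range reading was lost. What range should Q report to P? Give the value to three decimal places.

eq1: (x + 18.149)² + (y − 3.925)² = 16.8425910447²
eq2: (x + 49.191)² + (y − 33.885)² = 30.7297830458²
eq3: (x − 44.305)² + (y − 18.917)² = 79.9858621002²
eq3−eq1, eq3−eq2 (x²,y² cancel):
  -124.908·x − 29.984·y = 4138.071175
  -186.992·x + 29.936·y = 6700.580362
det = -124.908·29.936 − -29.984·-186.992 = -9346.014016
x = (4138.071175·29.936 − -29.984·6700.580362) / -9346.014016 = -34.751446
y = (-124.908·6700.580362 − 4138.071175·-186.992) / -9346.014016 = 6.759019
|P − Q| = √((-34.751446 − -30.961)² + (6.759019 − -19.696)²) = 26.725185

26.725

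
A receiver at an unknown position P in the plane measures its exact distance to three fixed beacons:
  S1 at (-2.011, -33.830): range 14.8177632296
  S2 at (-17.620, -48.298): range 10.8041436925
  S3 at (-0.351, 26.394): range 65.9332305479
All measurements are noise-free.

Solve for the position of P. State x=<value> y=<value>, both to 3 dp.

x=-16.349 y=-37.569

eq1: (x + 2.011)² + (y + 33.830)² = 14.8177632296²
eq2: (x + 17.620)² + (y + 48.298)² = 10.8041436925²
eq3: (x + 0.351)² + (y − 26.394)² = 65.9332305479²
eq3−eq2, eq3−eq1 (x²,y² cancel):
  -34.538·x − 149.384·y = 6176.856137
  -3.320·x − 120.448·y = 4579.371367
det = -34.538·-120.448 − -149.384·-3.320 = 3664.078144
x = (6176.856137·-120.448 − -149.384·4579.371367) / 3664.078144 = -16.349312
y = (-34.538·4579.371367 − 6176.856137·-3.320) / 3664.078144 = -37.568840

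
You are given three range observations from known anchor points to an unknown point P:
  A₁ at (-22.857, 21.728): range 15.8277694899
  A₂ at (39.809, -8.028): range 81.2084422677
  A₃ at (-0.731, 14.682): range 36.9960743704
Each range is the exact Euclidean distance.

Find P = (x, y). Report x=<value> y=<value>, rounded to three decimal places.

x=-37.695 y=16.219

eq1: (x + 22.857)² + (y − 21.728)² = 15.8277694899²
eq2: (x − 39.809)² + (y + 8.028)² = 81.2084422677²
eq3: (x + 0.731)² + (y − 14.682)² = 36.9960743704²
eq2−eq1, eq2−eq3 (x²,y² cancel):
  -125.332·x + 59.512·y = 5689.635977
  -81.080·x + 45.420·y = 3792.991797
det = -125.332·45.420 − 59.512·-81.080 = -867.346480
x = (5689.635977·45.420 − 59.512·3792.991797) / -867.346480 = -37.695130
y = (-125.332·3792.991797 − 5689.635977·-81.080) / -867.346480 = 16.219081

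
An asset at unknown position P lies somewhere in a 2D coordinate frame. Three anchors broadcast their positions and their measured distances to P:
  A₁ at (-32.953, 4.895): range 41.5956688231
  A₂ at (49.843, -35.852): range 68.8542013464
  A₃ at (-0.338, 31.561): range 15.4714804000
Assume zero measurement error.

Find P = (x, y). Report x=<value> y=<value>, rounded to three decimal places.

x=6.610 y=17.738

eq1: (x + 32.953)² + (y − 4.895)² = 41.5956688231²
eq2: (x − 49.843)² + (y + 35.852)² = 68.8542013464²
eq3: (x + 0.338)² + (y − 31.561)² = 15.4714804000²
eq2−eq1, eq2−eq3 (x²,y² cancel):
  -165.592·x + 81.494·y = 350.872059
  -100.362·x + 134.826·y = 1728.054749
det = -165.592·134.826 − 81.494·-100.362 = -14147.206164
x = (350.872059·134.826 − 81.494·1728.054749) / -14147.206164 = 6.610451
y = (-165.592·1728.054749 − 350.872059·-100.362) / -14147.206164 = 17.737624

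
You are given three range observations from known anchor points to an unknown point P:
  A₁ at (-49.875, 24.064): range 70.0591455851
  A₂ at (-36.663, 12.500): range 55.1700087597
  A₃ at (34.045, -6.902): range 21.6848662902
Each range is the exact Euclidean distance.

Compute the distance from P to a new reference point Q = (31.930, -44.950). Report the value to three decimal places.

54.705

eq1: (x + 49.875)² + (y − 24.064)² = 70.0591455851²
eq2: (x + 36.663)² + (y − 12.500)² = 55.1700087597²
eq3: (x − 34.045)² + (y + 6.902)² = 21.6848662902²
eq3−eq1, eq3−eq2 (x²,y² cancel):
  -167.840·x + 61.932·y = -2578.158362
  -141.416·x + 38.804·y = -2279.770501
det = -167.840·38.804 − 61.932·-141.416 = 2245.312352
x = (-2578.158362·38.804 − 61.932·-2279.770501) / 2245.312352 = 18.326132
y = (-167.840·-2279.770501 − -2578.158362·-141.416) / 2245.312352 = 8.036226
|P − Q| = √((18.326132 − 31.930)² + (8.036226 − -44.950)²) = 54.704711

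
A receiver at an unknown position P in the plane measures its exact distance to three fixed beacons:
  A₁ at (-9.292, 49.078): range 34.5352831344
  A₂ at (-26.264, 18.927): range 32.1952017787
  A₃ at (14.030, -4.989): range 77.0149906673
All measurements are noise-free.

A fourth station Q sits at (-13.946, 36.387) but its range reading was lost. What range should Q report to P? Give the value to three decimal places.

eq1: (x + 9.292)² + (y − 49.078)² = 34.5352831344²
eq2: (x + 26.264)² + (y − 18.927)² = 32.1952017787²
eq3: (x − 14.030)² + (y + 4.989)² = 77.0149906673²
eq2−eq3, eq2−eq1 (x²,y² cancel):
  80.588·x − 47.832·y = -5721.075774
  33.944·x + 60.302·y = 1290.807559
det = 80.588·60.302 − -47.832·33.944 = 6483.226984
x = (-5721.075774·60.302 − -47.832·1290.807559) / 6483.226984 = -43.689725
y = (80.588·1290.807559 − -5721.075774·33.944) / 6483.226984 = 45.998666
|P − Q| = √((-43.689725 − -13.946)² + (45.998666 − 36.387)²) = 31.258172

31.258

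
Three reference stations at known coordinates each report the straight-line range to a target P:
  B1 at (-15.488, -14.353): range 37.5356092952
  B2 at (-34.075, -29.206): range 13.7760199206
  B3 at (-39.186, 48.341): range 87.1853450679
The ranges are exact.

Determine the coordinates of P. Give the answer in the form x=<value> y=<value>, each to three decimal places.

eq1: (x + 15.488)² + (y + 14.353)² = 37.5356092952²
eq2: (x + 34.075)² + (y + 29.206)² = 13.7760199206²
eq3: (x + 39.186)² + (y − 48.341)² = 87.1853450679²
eq2−eq1, eq2−eq3 (x²,y² cancel):
  37.174·x + 29.706·y = -2787.352548
  -10.222·x + 155.094·y = -5553.206854
det = 37.174·155.094 − 29.706·-10.222 = 6069.119088
x = (-2787.352548·155.094 − 29.706·-5553.206854) / 6069.119088 = -44.048912
y = (37.174·-5553.206854 − -2787.352548·-10.222) / 6069.119088 = -38.708621

x=-44.049 y=-38.709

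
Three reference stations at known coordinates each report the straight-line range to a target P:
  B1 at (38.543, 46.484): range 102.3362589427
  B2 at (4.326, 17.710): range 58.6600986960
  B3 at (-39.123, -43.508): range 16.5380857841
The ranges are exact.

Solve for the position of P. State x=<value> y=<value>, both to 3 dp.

x=-28.126 y=-31.156

eq1: (x − 38.543)² + (y − 46.484)² = 102.3362589427²
eq2: (x − 4.326)² + (y − 17.710)² = 58.6600986960²
eq3: (x + 39.123)² + (y + 43.508)² = 16.5380857841²
eq2−eq3, eq2−eq1 (x²,y² cancel):
  -86.898·x − 122.436·y = 6258.695715
  68.434·x + 57.548·y = -3717.735986
det = -86.898·57.548 − -122.436·68.434 = 3377.979120
x = (6258.695715·57.548 − -122.436·-3717.735986) / 3377.979120 = -28.126077
y = (-86.898·-3717.735986 − 6258.695715·68.434) / 3377.979120 = -31.155835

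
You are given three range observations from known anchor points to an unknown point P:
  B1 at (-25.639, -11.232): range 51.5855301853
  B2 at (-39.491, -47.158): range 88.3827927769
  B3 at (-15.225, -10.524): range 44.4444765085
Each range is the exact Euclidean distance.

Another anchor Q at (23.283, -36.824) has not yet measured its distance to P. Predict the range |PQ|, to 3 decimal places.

64.298

eq1: (x + 25.639)² + (y + 11.232)² = 51.5855301853²
eq2: (x + 39.491)² + (y + 47.158)² = 88.3827927769²
eq3: (x + 15.225)² + (y + 10.524)² = 44.4444765085²
eq3−eq2, eq3−eq1 (x²,y² cancel):
  -48.532·x − 73.268·y = -2395.345723
  -20.828·x − 1.416·y = -244.794488
det = -48.532·-1.416 − -73.268·-20.828 = -1457.304592
x = (-2395.345723·-1.416 − -73.268·-244.794488) / -1457.304592 = 9.979927
y = (-48.532·-244.794488 − -2395.345723·-20.828) / -1457.304592 = 26.082327
|P − Q| = √((9.979927 − 23.283)² + (26.082327 − -36.824)²) = 64.297572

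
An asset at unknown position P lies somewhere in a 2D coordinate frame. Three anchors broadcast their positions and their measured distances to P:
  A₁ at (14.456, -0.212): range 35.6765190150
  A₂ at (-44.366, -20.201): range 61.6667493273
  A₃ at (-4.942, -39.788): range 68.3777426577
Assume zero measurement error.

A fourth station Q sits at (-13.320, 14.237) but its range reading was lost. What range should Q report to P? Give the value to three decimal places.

eq1: (x − 14.456)² + (y + 0.212)² = 35.6765190150²
eq2: (x + 44.366)² + (y + 20.201)² = 61.6667493273²
eq3: (x + 4.942)² + (y + 39.788)² = 68.3777426577²
eq3−eq2, eq3−eq1 (x²,y² cancel):
  -78.848·x + 39.174·y = 1641.641767
  38.796·x + 79.152·y = 2004.214254
det = -78.848·79.152 − 39.174·38.796 = -7760.771400
x = (1641.641767·79.152 − 39.174·2004.214254) / -7760.771400 = -6.626421
y = (-78.848·2004.214254 − 1641.641767·38.796) / -7760.771400 = 28.568992
|P − Q| = √((-6.626421 − -13.320)² + (28.568992 − 14.237)²) = 15.818028

15.818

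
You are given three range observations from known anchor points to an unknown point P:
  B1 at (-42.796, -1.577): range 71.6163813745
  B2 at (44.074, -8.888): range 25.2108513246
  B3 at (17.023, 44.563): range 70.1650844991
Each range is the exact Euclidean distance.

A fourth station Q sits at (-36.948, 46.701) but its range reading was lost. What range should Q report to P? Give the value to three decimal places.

94.767

eq1: (x + 42.796)² + (y + 1.577)² = 71.6163813745²
eq2: (x − 44.074)² + (y + 8.888)² = 25.2108513246²
eq3: (x − 17.023)² + (y − 44.563)² = 70.1650844991²
eq2−eq3, eq2−eq1 (x²,y² cancel):
  -54.102·x + 106.902·y = -4033.422580
  -173.740·x + 14.622·y = -4680.848532
det = -54.102·14.622 − 106.902·-173.740 = 17782.074036
x = (-4033.422580·14.622 − 106.902·-4680.848532) / 17782.074036 = 24.823615
y = (-54.102·-4680.848532 − -4033.422580·-173.740) / 17782.074036 = -25.167119
|P − Q| = √((24.823615 − -36.948)² + (-25.167119 − 46.701)²) = 94.766866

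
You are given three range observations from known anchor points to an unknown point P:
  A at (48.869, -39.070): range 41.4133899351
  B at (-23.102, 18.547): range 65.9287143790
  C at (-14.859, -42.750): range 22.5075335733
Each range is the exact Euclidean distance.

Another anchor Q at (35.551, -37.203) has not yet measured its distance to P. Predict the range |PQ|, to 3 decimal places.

eq1: (x − 48.869)² + (y + 39.070)² = 41.4133899351²
eq2: (x + 23.102)² + (y − 18.547)² = 65.9287143790²
eq3: (x + 14.859)² + (y + 42.750)² = 22.5075335733²
eq1−eq3, eq1−eq2 (x²,y² cancel):
  -127.456·x − 7.360·y = -657.811882
  -143.942·x + 115.234·y = -5668.476962
det = -127.456·115.234 − -7.360·-143.942 = -15746.677824
x = (-657.811882·115.234 − -7.360·-5668.476962) / -15746.677824 = 7.463307
y = (-127.456·-5668.476962 − -657.811882·-143.942) / -15746.677824 = -39.868387
|P − Q| = √((7.463307 − 35.551)² + (-39.868387 − -37.203)²) = 28.213876

28.214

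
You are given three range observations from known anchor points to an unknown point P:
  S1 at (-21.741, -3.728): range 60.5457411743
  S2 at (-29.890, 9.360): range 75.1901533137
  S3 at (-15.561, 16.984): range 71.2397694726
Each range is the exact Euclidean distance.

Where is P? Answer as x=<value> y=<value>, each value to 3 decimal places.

x=26.157 y=-40.763

eq1: (x + 21.741)² + (y + 3.728)² = 60.5457411743²
eq2: (x + 29.890)² + (y − 9.360)² = 75.1901533137²
eq3: (x + 15.561)² + (y − 16.984)² = 71.2397694726²
eq2−eq1, eq2−eq3 (x²,y² cancel):
  16.298·x − 26.176·y = 1493.319746
  28.658·x + 15.248·y = 128.033678
det = 16.298·15.248 − -26.176·28.658 = 998.663712
x = (1493.319746·15.248 − -26.176·128.033678) / 998.663712 = 26.156502
y = (16.298·128.033678 − 1493.319746·28.658) / 998.663712 = -40.763336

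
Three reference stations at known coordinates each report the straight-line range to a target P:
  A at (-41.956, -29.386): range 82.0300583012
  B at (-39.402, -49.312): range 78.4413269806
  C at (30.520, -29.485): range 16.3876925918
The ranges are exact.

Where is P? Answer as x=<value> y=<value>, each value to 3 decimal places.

eq1: (x + 41.956)² + (y + 29.386)² = 82.0300583012²
eq2: (x + 39.402)² + (y + 49.312)² = 78.4413269806²
eq3: (x − 30.520)² + (y + 29.485)² = 16.3876925918²
eq1−eq2, eq1−eq3 (x²,y² cancel):
  5.108·x − 39.852·y = 1936.236702
  144.952·x − 0.198·y = 5637.366689
det = 5.108·-0.198 − -39.852·144.952 = 5775.615720
x = (1936.236702·-0.198 − -39.852·5637.366689) / 5775.615720 = 38.831697
y = (5.108·5637.366689 − 1936.236702·144.952) / 5775.615720 = -43.608461

x=38.832 y=-43.608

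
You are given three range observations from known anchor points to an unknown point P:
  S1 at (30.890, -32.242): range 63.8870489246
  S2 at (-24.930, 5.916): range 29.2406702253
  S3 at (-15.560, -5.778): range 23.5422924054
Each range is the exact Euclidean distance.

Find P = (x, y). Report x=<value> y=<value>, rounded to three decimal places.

eq1: (x − 30.890)² + (y + 32.242)² = 63.8870489246²
eq2: (x + 24.930)² + (y − 5.916)² = 29.2406702253²
eq3: (x + 15.560)² + (y + 5.778)² = 23.5422924054²
eq3−eq2, eq3−eq1 (x²,y² cancel):
  -18.740·x + 23.388·y = 80.227808
  92.900·x − 52.928·y = -1809.075709
det = -18.740·-52.928 − 23.388·92.900 = -1180.874480
x = (80.227808·-52.928 − 23.388·-1809.075709) / -1180.874480 = -32.234048
y = (-18.740·-1809.075709 − 80.227808·92.900) / -1180.874480 = -22.397736

x=-32.234 y=-22.398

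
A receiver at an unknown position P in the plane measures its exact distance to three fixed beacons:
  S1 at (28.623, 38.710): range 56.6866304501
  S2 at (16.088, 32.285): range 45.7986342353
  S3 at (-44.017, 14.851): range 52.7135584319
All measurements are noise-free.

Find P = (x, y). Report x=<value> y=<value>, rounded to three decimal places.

eq1: (x − 28.623)² + (y − 38.710)² = 56.6866304501²
eq2: (x − 16.088)² + (y − 32.285)² = 45.7986342353²
eq3: (x + 44.017)² + (y − 14.851)² = 52.7135584319²
eq2−eq3, eq2−eq1 (x²,y² cancel):
  -120.210·x − 34.868·y = 175.699176
  25.070·x + 12.850·y = -99.263914
det = -120.210·12.850 − -34.868·25.070 = -670.557740
x = (175.699176·12.850 − -34.868·-99.263914) / -670.557740 = 1.794625
y = (-120.210·-99.263914 − 175.699176·25.070) / -670.557740 = -11.226083

x=1.795 y=-11.226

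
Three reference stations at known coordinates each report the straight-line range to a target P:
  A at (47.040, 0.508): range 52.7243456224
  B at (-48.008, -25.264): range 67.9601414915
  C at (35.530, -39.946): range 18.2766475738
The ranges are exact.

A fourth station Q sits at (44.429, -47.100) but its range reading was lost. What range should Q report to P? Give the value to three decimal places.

eq1: (x − 47.040)² + (y − 0.508)² = 52.7243456224²
eq2: (x + 48.008)² + (y + 25.264)² = 67.9601414915²
eq3: (x − 35.530)² + (y + 39.946)² = 18.2766475738²
eq1−eq3, eq1−eq2 (x²,y² cancel):
  -23.020·x − 80.908·y = 3090.864927
  -190.096·x − 51.544·y = -1108.706114
det = -23.020·-51.544 − -80.908·-190.096 = -14193.744288
x = (3090.864927·-51.544 − -80.908·-1108.706114) / -14193.744288 = 17.544260
y = (-23.020·-1108.706114 − 3090.864927·-190.096) / -14193.744288 = -43.193921
|P − Q| = √((17.544260 − 44.429)² + (-43.193921 − -47.100)²) = 27.167015

27.167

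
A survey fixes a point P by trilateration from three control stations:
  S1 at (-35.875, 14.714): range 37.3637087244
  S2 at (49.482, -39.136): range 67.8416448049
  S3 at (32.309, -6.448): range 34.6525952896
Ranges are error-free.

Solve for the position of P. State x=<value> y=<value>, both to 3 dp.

eq1: (x + 35.875)² + (y − 14.714)² = 37.3637087244²
eq2: (x − 49.482)² + (y + 39.136)² = 67.8416448049²
eq3: (x − 32.309)² + (y + 6.448)² = 34.6525952896²
eq2−eq3, eq2−eq1 (x²,y² cancel):
  -34.346·x + 65.376·y = 507.039775
  -170.714·x + 107.700·y = 729.864641
det = -34.346·107.700 − 65.376·-170.714 = 7461.534264
x = (507.039775·107.700 − 65.376·729.864641) / 7461.534264 = 0.923745
y = (-34.346·729.864641 − 507.039775·-170.714) / 7461.534264 = 8.241047

x=0.924 y=8.241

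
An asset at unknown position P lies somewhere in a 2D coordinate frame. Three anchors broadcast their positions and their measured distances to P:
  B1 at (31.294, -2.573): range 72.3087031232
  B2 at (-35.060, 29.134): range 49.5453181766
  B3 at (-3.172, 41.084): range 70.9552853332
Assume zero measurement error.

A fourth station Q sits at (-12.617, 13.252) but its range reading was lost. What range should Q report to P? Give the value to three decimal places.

eq1: (x − 31.294)² + (y + 2.573)² = 72.3087031232²
eq2: (x + 35.060)² + (y − 29.134)² = 49.5453181766²
eq3: (x + 3.172)² + (y − 41.084)² = 70.9552853332²
eq2−eq3, eq2−eq1 (x²,y² cancel):
  63.776·x + 23.900·y = -2959.950879
  132.708·x − 63.414·y = -3865.868785
det = 63.776·-63.414 − 23.900·132.708 = -7216.012464
x = (-2959.950879·-63.414 − 23.900·-3865.868785) / -7216.012464 = -38.815979
y = (63.776·-3865.868785 − -2959.950879·132.708) / -7216.012464 = -20.268745
|P − Q| = √((-38.815979 − -12.617)² + (-20.268745 − 13.252)²) = 42.544410

42.544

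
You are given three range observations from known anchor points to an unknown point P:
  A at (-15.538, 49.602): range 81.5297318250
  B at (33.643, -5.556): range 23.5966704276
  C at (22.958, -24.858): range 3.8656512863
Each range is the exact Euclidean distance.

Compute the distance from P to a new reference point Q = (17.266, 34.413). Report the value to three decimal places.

eq1: (x + 15.538)² + (y − 49.602)² = 81.5297318250²
eq2: (x − 33.643)² + (y + 5.556)² = 23.5966704276²
eq3: (x − 22.958)² + (y + 24.858)² = 3.8656512863²
eq2−eq3, eq2−eq1 (x²,y² cancel):
  -21.370·x − 38.604·y = 524.128938
  -98.362·x + 110.316·y = -4551.227053
det = -21.370·110.316 − -38.604·-98.362 = -6154.619568
x = (524.128938·110.316 − -38.604·-4551.227053) / -6154.619568 = 19.152404
y = (-21.370·-4551.227053 − 524.128938·-98.362) / -6154.619568 = -24.179251
|P − Q| = √((19.152404 − 17.266)² + (-24.179251 − 34.413)²) = 58.622610

58.623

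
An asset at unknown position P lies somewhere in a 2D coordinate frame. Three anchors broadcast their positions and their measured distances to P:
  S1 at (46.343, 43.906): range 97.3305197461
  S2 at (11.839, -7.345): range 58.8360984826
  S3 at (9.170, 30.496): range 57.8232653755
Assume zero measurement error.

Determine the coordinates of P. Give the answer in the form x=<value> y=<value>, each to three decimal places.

x=-44.608 y=9.250

eq1: (x − 46.343)² + (y − 43.906)² = 97.3305197461²
eq2: (x − 11.839)² + (y + 7.345)² = 58.8360984826²
eq3: (x − 9.170)² + (y − 30.496)² = 57.8232653755²
eq2−eq3, eq2−eq1 (x²,y² cancel):
  -5.338·x + 75.682·y = 938.140436
  69.008·x + 102.502·y = -2130.244050
det = -5.338·102.502 − 75.682·69.008 = -5769.819132
x = (938.140436·102.502 − 75.682·-2130.244050) / -5769.819132 = -44.608400
y = (-5.338·-2130.244050 − 938.140436·69.008) / -5769.819132 = 9.249502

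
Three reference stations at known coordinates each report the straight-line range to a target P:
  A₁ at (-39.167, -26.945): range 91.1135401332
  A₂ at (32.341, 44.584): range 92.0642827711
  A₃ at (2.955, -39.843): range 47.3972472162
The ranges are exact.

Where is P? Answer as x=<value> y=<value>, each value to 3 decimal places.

x=49.980 y=-45.775

eq1: (x + 39.167)² + (y + 26.945)² = 91.1135401332²
eq2: (x − 32.341)² + (y − 44.584)² = 92.0642827711²
eq3: (x − 2.955)² + (y + 39.843)² = 47.3972472162²
eq3−eq1, eq3−eq2 (x²,y² cancel):
  -84.244·x + 25.796·y = -5391.287912
  58.772·x + 168.854·y = -4791.856455
det = -84.244·168.854 − 25.796·58.772 = -15741.018888
x = (-5391.287912·168.854 − 25.796·-4791.856455) / -15741.018888 = 49.979598
y = (-84.244·-4791.856455 − -5391.287912·58.772) / -15741.018888 = -45.774796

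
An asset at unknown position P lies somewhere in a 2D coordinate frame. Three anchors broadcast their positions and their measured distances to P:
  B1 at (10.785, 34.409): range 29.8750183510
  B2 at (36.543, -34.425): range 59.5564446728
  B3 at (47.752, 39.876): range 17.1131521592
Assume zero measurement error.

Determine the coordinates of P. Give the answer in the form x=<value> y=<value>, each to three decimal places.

x=39.164 y=25.074

eq1: (x − 10.785)² + (y − 34.409)² = 29.8750183510²
eq2: (x − 36.543)² + (y + 34.425)² = 59.5564446728²
eq3: (x − 47.752)² + (y − 39.876)² = 17.1131521592²
eq2−eq3, eq2−eq1 (x²,y² cancel):
  22.418·x + 148.602·y = 4603.987531
  -51.516·x + 137.668·y = 1434.277413
det = 22.418·137.668 − 148.602·-51.516 = 10741.621856
x = (4603.987531·137.668 − 148.602·1434.277413) / 10741.621856 = 39.164036
y = (22.418·1434.277413 − 4603.987531·-51.516) / 10741.621856 = 25.073742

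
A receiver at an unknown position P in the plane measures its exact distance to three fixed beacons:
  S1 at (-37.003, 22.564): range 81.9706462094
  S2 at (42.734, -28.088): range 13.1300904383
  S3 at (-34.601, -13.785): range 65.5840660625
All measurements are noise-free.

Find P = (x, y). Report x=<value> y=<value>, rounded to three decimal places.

eq1: (x + 37.003)² + (y − 22.564)² = 81.9706462094²
eq2: (x − 42.734)² + (y + 28.088)² = 13.1300904383²
eq3: (x + 34.601)² + (y + 13.785)² = 65.5840660625²
eq3−eq2, eq3−eq1 (x²,y² cancel):
  154.670·x − 28.606·y = 5356.745520
  -4.804·x + 72.698·y = -1926.816440
det = 154.670·72.698 − -28.606·-4.804 = 11106.776436
x = (5356.745520·72.698 − -28.606·-1926.816440) / 11106.776436 = 30.099298
y = (154.670·-1926.816440 − 5356.745520·-4.804) / 11106.776436 = -24.515384

x=30.099 y=-24.515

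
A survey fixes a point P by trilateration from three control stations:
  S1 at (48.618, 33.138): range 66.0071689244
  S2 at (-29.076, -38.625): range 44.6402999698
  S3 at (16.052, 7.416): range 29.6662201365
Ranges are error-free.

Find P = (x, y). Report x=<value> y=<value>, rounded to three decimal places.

x=12.361 y=-22.020

eq1: (x − 48.618)² + (y − 33.138)² = 66.0071689244²
eq2: (x + 29.076)² + (y + 38.625)² = 44.6402999698²
eq3: (x − 16.052)² + (y − 7.416)² = 29.6662201365²
eq3−eq1, eq3−eq2 (x²,y² cancel):
  65.132·x + 51.444·y = -327.688524
  -90.256·x − 92.082·y = 911.968877
det = 65.132·-92.082 − 51.444·-90.256 = -1354.355160
x = (-327.688524·-92.082 − 51.444·911.968877) / -1354.355160 = 12.360947
y = (65.132·911.968877 − -327.688524·-90.256) / -1354.355160 = -22.019705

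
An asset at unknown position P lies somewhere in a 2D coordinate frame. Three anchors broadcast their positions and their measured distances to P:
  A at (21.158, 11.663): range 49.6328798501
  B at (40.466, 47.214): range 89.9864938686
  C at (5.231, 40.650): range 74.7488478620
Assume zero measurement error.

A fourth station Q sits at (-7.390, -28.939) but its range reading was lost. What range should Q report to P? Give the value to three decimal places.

10.456

eq1: (x − 21.158)² + (y − 11.663)² = 49.6328798501²
eq2: (x − 40.466)² + (y − 47.214)² = 89.9864938686²
eq3: (x − 5.231)² + (y − 40.650)² = 74.7488478620²
eq1−eq2, eq1−eq3 (x²,y² cancel):
  38.616·x + 71.102·y = -2351.173898
  -31.854·x + 57.974·y = -2027.868166
det = 38.616·57.974 − 71.102·-31.854 = 4503.607092
x = (-2351.173898·57.974 − 71.102·-2027.868166) / 4503.607092 = 1.749381
y = (38.616·-2027.868166 − -2351.173898·-31.854) / 4503.607092 = -34.017721
|P − Q| = √((1.749381 − -7.390)² + (-34.017721 − -28.939)²) = 10.455702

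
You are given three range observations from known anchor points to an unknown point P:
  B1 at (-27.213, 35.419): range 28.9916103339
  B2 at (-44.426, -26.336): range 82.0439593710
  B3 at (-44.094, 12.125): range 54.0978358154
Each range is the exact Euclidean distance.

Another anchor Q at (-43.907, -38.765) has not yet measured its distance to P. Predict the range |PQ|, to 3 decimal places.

92.394

eq1: (x + 27.213)² + (y − 35.419)² = 28.9916103339²
eq2: (x + 44.426)² + (y + 26.336)² = 82.0439593710²
eq3: (x + 44.094)² + (y − 12.125)² = 54.0978358154²
eq1−eq3, eq1−eq2 (x²,y² cancel):
  -33.762·x − 46.588·y = -1989.818839
  -34.426·x − 123.510·y = -5218.496358
det = -33.762·-123.510 − -46.588·-34.426 = 2566.106132
x = (-1989.818839·-123.510 − -46.588·-5218.496358) / 2566.106132 = 1.030050
y = (-33.762·-5218.496358 − -1989.818839·-34.426) / 2566.106132 = 41.964504
|P − Q| = √((1.030050 − -43.907)² + (41.964504 − -38.765)²) = 92.393675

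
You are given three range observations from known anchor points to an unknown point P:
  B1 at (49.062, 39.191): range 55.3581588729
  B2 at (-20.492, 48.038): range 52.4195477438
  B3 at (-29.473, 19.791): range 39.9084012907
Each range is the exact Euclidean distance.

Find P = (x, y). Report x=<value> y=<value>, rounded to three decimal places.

x=6.885 y=3.335

eq1: (x − 49.062)² + (y − 39.191)² = 55.3581588729²
eq2: (x + 20.492)² + (y − 48.038)² = 52.4195477438²
eq3: (x + 29.473)² + (y − 19.791)² = 39.9084012907²
eq2−eq1, eq2−eq3 (x²,y² cancel):
  139.108·x − 17.694·y = 898.726049
  -17.962·x − 56.494·y = -312.101606
det = 139.108·-56.494 − -17.694·-17.962 = -8176.586980
x = (898.726049·-56.494 − -17.694·-312.101606) / -8176.586980 = 6.884897
y = (139.108·-312.101606 − 898.726049·-17.962) / -8176.586980 = 3.335489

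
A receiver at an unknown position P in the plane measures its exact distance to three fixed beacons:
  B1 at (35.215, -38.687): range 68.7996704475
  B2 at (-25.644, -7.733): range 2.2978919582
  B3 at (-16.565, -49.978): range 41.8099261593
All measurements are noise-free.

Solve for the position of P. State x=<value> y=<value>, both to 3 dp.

x=-27.094 y=-9.516

eq1: (x − 35.215)² + (y + 38.687)² = 68.7996704475²
eq2: (x + 25.644)² + (y + 7.733)² = 2.2978919582²
eq3: (x + 16.565)² + (y + 49.978)² = 41.8099261593²
eq1−eq2, eq1−eq3 (x²,y² cancel):
  -121.718·x + 61.908·y = 2708.748177
  -103.560·x − 22.582·y = 3020.744243
det = -121.718·-22.582 − 61.908·-103.560 = 9159.828356
x = (2708.748177·-22.582 − 61.908·3020.744243) / 9159.828356 = -27.094087
y = (-121.718·3020.744243 − 2708.748177·-103.560) / 9159.828356 = -9.515570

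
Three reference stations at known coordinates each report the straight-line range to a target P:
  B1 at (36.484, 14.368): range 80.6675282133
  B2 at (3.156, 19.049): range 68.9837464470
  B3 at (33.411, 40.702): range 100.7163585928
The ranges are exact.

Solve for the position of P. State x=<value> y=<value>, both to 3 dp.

x=-15.414 y=-47.388

eq1: (x − 36.484)² + (y − 14.368)² = 80.6675282133²
eq2: (x − 3.156)² + (y − 19.049)² = 68.9837464470²
eq3: (x − 33.411)² + (y − 40.702)² = 100.7163585928²
eq2−eq3, eq2−eq1 (x²,y² cancel):
  60.510·x + 43.306·y = -2984.904626
  66.656·x − 9.362·y = -583.795891
det = 60.510·-9.362 − 43.306·66.656 = -3453.099356
x = (-2984.904626·-9.362 − 43.306·-583.795891) / -3453.099356 = -15.414136
y = (60.510·-583.795891 − -2984.904626·66.656) / -3453.099356 = -47.388244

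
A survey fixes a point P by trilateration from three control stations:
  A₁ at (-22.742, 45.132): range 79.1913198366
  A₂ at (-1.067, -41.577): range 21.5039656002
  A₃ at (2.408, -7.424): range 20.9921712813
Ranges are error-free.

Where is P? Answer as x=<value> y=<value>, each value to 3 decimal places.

x=13.161 y=-25.453

eq1: (x + 22.742)² + (y − 45.132)² = 79.1913198366²
eq2: (x + 1.067)² + (y + 41.577)² = 21.5039656002²
eq3: (x − 2.408)² + (y + 7.424)² = 20.9921712813²
eq1−eq2, eq1−eq3 (x²,y² cancel):
  43.350·x − 173.418·y = 4984.534031
  50.300·x − 105.112·y = 3337.412134
det = 43.350·-105.112 − -173.418·50.300 = 4166.320200
x = (4984.534031·-105.112 − -173.418·3337.412134) / 4166.320200 = 13.161014
y = (43.350·3337.412134 − 4984.534031·50.300) / 4166.320200 = -25.452975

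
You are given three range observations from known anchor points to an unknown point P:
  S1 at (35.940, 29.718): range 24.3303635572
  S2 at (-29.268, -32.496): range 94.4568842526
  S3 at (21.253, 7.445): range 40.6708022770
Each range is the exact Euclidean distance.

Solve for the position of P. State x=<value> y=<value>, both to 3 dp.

eq1: (x − 35.940)² + (y − 29.718)² = 24.3303635572²
eq2: (x + 29.268)² + (y + 32.496)² = 94.4568842526²
eq3: (x − 21.253)² + (y − 7.445)² = 40.6708022770²
eq3−eq1, eq3−eq2 (x²,y² cancel):
  29.374·x + 44.546·y = 2729.872657
  -101.042·x − 79.882·y = -5862.501019
det = 29.374·-79.882 − 44.546·-101.042 = 2154.563064
x = (2729.872657·-79.882 − 44.546·-5862.501019) / 2154.563064 = 19.996297
y = (29.374·-5862.501019 − 2729.872657·-101.042) / 2154.563064 = 48.096382

x=19.996 y=48.096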